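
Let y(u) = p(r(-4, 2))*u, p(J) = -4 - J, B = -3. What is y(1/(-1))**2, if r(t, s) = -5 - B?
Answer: 4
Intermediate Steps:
r(t, s) = -2 (r(t, s) = -5 - 1*(-3) = -5 + 3 = -2)
y(u) = -2*u (y(u) = (-4 - 1*(-2))*u = (-4 + 2)*u = -2*u)
y(1/(-1))**2 = (-2/(-1))**2 = (-2*(-1))**2 = 2**2 = 4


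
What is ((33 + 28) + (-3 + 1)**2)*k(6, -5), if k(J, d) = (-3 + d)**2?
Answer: 4160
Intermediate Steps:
((33 + 28) + (-3 + 1)**2)*k(6, -5) = ((33 + 28) + (-3 + 1)**2)*(-3 - 5)**2 = (61 + (-2)**2)*(-8)**2 = (61 + 4)*64 = 65*64 = 4160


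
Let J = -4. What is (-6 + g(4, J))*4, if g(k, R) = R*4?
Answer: -88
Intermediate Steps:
g(k, R) = 4*R
(-6 + g(4, J))*4 = (-6 + 4*(-4))*4 = (-6 - 16)*4 = -22*4 = -88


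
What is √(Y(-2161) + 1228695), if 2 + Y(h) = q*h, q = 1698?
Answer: I*√2440685 ≈ 1562.3*I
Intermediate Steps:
Y(h) = -2 + 1698*h
√(Y(-2161) + 1228695) = √((-2 + 1698*(-2161)) + 1228695) = √((-2 - 3669378) + 1228695) = √(-3669380 + 1228695) = √(-2440685) = I*√2440685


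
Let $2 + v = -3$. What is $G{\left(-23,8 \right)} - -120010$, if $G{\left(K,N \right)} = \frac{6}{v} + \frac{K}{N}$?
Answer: $\frac{4800237}{40} \approx 1.2001 \cdot 10^{5}$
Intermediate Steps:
$v = -5$ ($v = -2 - 3 = -5$)
$G{\left(K,N \right)} = - \frac{6}{5} + \frac{K}{N}$ ($G{\left(K,N \right)} = \frac{6}{-5} + \frac{K}{N} = 6 \left(- \frac{1}{5}\right) + \frac{K}{N} = - \frac{6}{5} + \frac{K}{N}$)
$G{\left(-23,8 \right)} - -120010 = \left(- \frac{6}{5} - \frac{23}{8}\right) - -120010 = \left(- \frac{6}{5} - \frac{23}{8}\right) + 120010 = - \frac{163}{40} + 120010 = \frac{4800237}{40}$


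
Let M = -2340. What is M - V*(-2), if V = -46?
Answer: -2432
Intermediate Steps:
M - V*(-2) = -2340 - (-46)*(-2) = -2340 - 1*92 = -2340 - 92 = -2432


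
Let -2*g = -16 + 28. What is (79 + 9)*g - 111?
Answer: -639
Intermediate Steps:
g = -6 (g = -(-16 + 28)/2 = -½*12 = -6)
(79 + 9)*g - 111 = (79 + 9)*(-6) - 111 = 88*(-6) - 111 = -528 - 111 = -639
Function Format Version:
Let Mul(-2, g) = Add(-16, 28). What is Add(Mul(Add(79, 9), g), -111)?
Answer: -639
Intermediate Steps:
g = -6 (g = Mul(Rational(-1, 2), Add(-16, 28)) = Mul(Rational(-1, 2), 12) = -6)
Add(Mul(Add(79, 9), g), -111) = Add(Mul(Add(79, 9), -6), -111) = Add(Mul(88, -6), -111) = Add(-528, -111) = -639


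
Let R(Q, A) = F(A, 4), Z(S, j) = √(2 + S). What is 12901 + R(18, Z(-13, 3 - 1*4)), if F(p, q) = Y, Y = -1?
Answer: 12900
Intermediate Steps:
F(p, q) = -1
R(Q, A) = -1
12901 + R(18, Z(-13, 3 - 1*4)) = 12901 - 1 = 12900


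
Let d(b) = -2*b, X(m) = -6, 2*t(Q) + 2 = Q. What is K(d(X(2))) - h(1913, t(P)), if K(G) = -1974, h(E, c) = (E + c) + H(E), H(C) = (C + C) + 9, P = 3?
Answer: -15445/2 ≈ -7722.5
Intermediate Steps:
t(Q) = -1 + Q/2
H(C) = 9 + 2*C (H(C) = 2*C + 9 = 9 + 2*C)
h(E, c) = 9 + c + 3*E (h(E, c) = (E + c) + (9 + 2*E) = 9 + c + 3*E)
K(d(X(2))) - h(1913, t(P)) = -1974 - (9 + (-1 + (½)*3) + 3*1913) = -1974 - (9 + (-1 + 3/2) + 5739) = -1974 - (9 + ½ + 5739) = -1974 - 1*11497/2 = -1974 - 11497/2 = -15445/2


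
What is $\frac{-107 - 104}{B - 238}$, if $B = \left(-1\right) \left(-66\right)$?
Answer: $\frac{211}{172} \approx 1.2267$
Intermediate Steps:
$B = 66$
$\frac{-107 - 104}{B - 238} = \frac{-107 - 104}{66 - 238} = - \frac{211}{-172} = \left(-211\right) \left(- \frac{1}{172}\right) = \frac{211}{172}$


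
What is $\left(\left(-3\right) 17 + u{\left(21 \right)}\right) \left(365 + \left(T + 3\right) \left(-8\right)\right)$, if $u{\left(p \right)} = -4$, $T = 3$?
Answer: $-17435$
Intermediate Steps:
$\left(\left(-3\right) 17 + u{\left(21 \right)}\right) \left(365 + \left(T + 3\right) \left(-8\right)\right) = \left(\left(-3\right) 17 - 4\right) \left(365 + \left(3 + 3\right) \left(-8\right)\right) = \left(-51 - 4\right) \left(365 + 6 \left(-8\right)\right) = - 55 \left(365 - 48\right) = \left(-55\right) 317 = -17435$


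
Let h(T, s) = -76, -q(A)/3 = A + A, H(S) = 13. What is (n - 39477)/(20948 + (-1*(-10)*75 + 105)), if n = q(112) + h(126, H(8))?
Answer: -40225/21803 ≈ -1.8449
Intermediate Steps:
q(A) = -6*A (q(A) = -3*(A + A) = -6*A)
n = -748 (n = -6*112 - 76 = -672 - 76 = -748)
(n - 39477)/(20948 + (-1*(-10)*75 + 105)) = (-748 - 39477)/(20948 + (-1*(-10)*75 + 105)) = -40225/(20948 + (10*75 + 105)) = -40225/(20948 + (750 + 105)) = -40225/(20948 + 855) = -40225/21803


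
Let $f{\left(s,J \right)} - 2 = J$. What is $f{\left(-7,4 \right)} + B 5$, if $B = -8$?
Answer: $-34$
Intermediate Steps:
$f{\left(s,J \right)} = 2 + J$
$f{\left(-7,4 \right)} + B 5 = \left(2 + 4\right) - 40 = 6 - 40 = -34$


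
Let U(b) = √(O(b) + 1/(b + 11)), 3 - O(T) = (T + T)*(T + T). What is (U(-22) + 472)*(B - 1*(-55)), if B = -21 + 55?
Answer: 42008 + 356*I*√14619/11 ≈ 42008.0 + 3913.1*I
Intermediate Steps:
B = 34
O(T) = 3 - 4*T² (O(T) = 3 - (T + T)*(T + T) = 3 - 2*T*2*T = 3 - 4*T²)
U(b) = √(3 + 1/(11 + b) - 4*b²) (U(b) = √((3 - 4*b²) + 1/(b + 11)) = √((3 - 4*b²) + 1/(11 + b)) = √(3 + 1/(11 + b) - 4*b²))
(U(-22) + 472)*(B - 1*(-55)) = (√((1 - (-3 + 4*(-22)²)*(11 - 22))/(11 - 22)) + 472)*(34 - 1*(-55)) = (√((1 - 1*(-3 + 4*484)*(-11))/(-11)) + 472)*(34 + 55) = (√(-(1 - 1*(-3 + 1936)*(-11))/11) + 472)*89 = (√(-(1 - 1*1933*(-11))/11) + 472)*89 = (√(-(1 + 21263)/11) + 472)*89 = (√(-1/11*21264) + 472)*89 = (√(-21264/11) + 472)*89 = (4*I*√14619/11 + 472)*89 = (472 + 4*I*√14619/11)*89 = 42008 + 356*I*√14619/11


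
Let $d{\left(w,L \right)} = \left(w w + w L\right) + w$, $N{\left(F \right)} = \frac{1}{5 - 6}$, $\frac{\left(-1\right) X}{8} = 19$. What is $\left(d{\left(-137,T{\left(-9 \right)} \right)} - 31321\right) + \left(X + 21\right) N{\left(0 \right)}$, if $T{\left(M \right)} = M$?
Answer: $-11325$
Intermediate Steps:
$X = -152$ ($X = \left(-8\right) 19 = -152$)
$N{\left(F \right)} = -1$ ($N{\left(F \right)} = \frac{1}{-1} = -1$)
$d{\left(w,L \right)} = w + w^{2} + L w$ ($d{\left(w,L \right)} = \left(w^{2} + L w\right) + w = w + w^{2} + L w$)
$\left(d{\left(-137,T{\left(-9 \right)} \right)} - 31321\right) + \left(X + 21\right) N{\left(0 \right)} = \left(- 137 \left(1 - 9 - 137\right) - 31321\right) + \left(-152 + 21\right) \left(-1\right) = \left(\left(-137\right) \left(-145\right) - 31321\right) - -131 = \left(19865 - 31321\right) + 131 = -11456 + 131 = -11325$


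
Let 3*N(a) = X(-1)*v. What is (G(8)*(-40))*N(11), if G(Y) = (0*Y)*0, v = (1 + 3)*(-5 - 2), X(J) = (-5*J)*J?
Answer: 0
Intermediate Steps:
X(J) = -5*J²
v = -28 (v = 4*(-7) = -28)
G(Y) = 0 (G(Y) = 0*0 = 0)
N(a) = 140/3 (N(a) = (-5*(-1)²*(-28))/3 = (-5*1*(-28))/3 = (-5*(-28))/3 = (⅓)*140 = 140/3)
(G(8)*(-40))*N(11) = (0*(-40))*(140/3) = 0*(140/3) = 0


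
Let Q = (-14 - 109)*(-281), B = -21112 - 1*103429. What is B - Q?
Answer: -159104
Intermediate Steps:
B = -124541 (B = -21112 - 103429 = -124541)
Q = 34563 (Q = -123*(-281) = 34563)
B - Q = -124541 - 1*34563 = -124541 - 34563 = -159104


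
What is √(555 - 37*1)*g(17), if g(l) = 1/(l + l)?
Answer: √518/34 ≈ 0.66940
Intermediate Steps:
g(l) = 1/(2*l)
√(555 - 37*1)*g(17) = √(555 - 37*1)*((½)/17) = √(555 - 37)*((½)*(1/17)) = √518*(1/34) = √518/34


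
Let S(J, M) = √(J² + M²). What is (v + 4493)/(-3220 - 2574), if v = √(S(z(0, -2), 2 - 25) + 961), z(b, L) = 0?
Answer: -4493/5794 - √246/2897 ≈ -0.78087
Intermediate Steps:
v = 2*√246 (v = √(√(0² + (2 - 25)²) + 961) = √(√(0 + (-23)²) + 961) = √(√(0 + 529) + 961) = √(√529 + 961) = √(23 + 961) = √984 = 2*√246 ≈ 31.369)
(v + 4493)/(-3220 - 2574) = (2*√246 + 4493)/(-3220 - 2574) = (4493 + 2*√246)/(-5794) = (4493 + 2*√246)*(-1/5794) = -4493/5794 - √246/2897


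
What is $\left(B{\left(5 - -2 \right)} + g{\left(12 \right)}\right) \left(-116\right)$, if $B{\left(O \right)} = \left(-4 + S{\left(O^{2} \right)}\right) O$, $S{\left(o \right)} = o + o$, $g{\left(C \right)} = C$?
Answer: $-77720$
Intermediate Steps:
$S{\left(o \right)} = 2 o$
$B{\left(O \right)} = O \left(-4 + 2 O^{2}\right)$ ($B{\left(O \right)} = \left(-4 + 2 O^{2}\right) O = O \left(-4 + 2 O^{2}\right)$)
$\left(B{\left(5 - -2 \right)} + g{\left(12 \right)}\right) \left(-116\right) = \left(2 \left(5 - -2\right) \left(-2 + \left(5 - -2\right)^{2}\right) + 12\right) \left(-116\right) = \left(2 \left(5 + 2\right) \left(-2 + \left(5 + 2\right)^{2}\right) + 12\right) \left(-116\right) = \left(2 \cdot 7 \left(-2 + 7^{2}\right) + 12\right) \left(-116\right) = \left(2 \cdot 7 \left(-2 + 49\right) + 12\right) \left(-116\right) = \left(2 \cdot 7 \cdot 47 + 12\right) \left(-116\right) = \left(658 + 12\right) \left(-116\right) = 670 \left(-116\right) = -77720$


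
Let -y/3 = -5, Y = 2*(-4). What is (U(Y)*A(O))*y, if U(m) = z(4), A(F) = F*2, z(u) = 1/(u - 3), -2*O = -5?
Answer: 75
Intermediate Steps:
O = 5/2 (O = -1/2*(-5) = 5/2 ≈ 2.5000)
z(u) = 1/(-3 + u)
A(F) = 2*F
Y = -8
y = 15 (y = -3*(-5) = 15)
U(m) = 1 (U(m) = 1/(-3 + 4) = 1/1 = 1)
(U(Y)*A(O))*y = (1*(2*(5/2)))*15 = (1*5)*15 = 5*15 = 75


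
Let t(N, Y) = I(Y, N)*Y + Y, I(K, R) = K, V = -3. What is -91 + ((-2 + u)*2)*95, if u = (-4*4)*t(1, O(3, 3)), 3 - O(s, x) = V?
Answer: -128151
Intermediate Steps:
O(s, x) = 6 (O(s, x) = 3 - 1*(-3) = 3 + 3 = 6)
t(N, Y) = Y + Y**2 (t(N, Y) = Y*Y + Y = Y**2 + Y = Y + Y**2)
u = -672 (u = (-4*4)*(6*(1 + 6)) = -96*7 = -16*42 = -672)
-91 + ((-2 + u)*2)*95 = -91 + ((-2 - 672)*2)*95 = -91 - 674*2*95 = -91 - 1348*95 = -91 - 128060 = -128151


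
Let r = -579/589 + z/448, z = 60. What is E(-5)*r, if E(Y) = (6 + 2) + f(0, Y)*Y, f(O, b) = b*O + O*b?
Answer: -56013/8246 ≈ -6.7927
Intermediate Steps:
f(O, b) = 2*O*b (f(O, b) = O*b + O*b = 2*O*b)
E(Y) = 8 (E(Y) = (6 + 2) + (2*0*Y)*Y = 8 + 0*Y = 8 + 0 = 8)
r = -56013/65968 (r = -579/589 + 60/448 = -579*1/589 + 60*(1/448) = -579/589 + 15/112 = -56013/65968 ≈ -0.84909)
E(-5)*r = 8*(-56013/65968) = -56013/8246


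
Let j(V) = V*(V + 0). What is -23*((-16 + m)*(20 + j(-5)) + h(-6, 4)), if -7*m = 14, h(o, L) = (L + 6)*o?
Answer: 20010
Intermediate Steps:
h(o, L) = o*(6 + L) (h(o, L) = (6 + L)*o = o*(6 + L))
m = -2 (m = -1/7*14 = -2)
j(V) = V**2 (j(V) = V*V = V**2)
-23*((-16 + m)*(20 + j(-5)) + h(-6, 4)) = -23*((-16 - 2)*(20 + (-5)**2) - 6*(6 + 4)) = -23*(-18*(20 + 25) - 6*10) = -23*(-18*45 - 60) = -23*(-810 - 60) = -23*(-870) = 20010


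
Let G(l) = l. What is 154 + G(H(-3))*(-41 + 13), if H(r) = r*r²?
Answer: 910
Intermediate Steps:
H(r) = r³
154 + G(H(-3))*(-41 + 13) = 154 + (-3)³*(-41 + 13) = 154 - 27*(-28) = 154 + 756 = 910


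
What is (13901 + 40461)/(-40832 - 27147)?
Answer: -54362/67979 ≈ -0.79969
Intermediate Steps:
(13901 + 40461)/(-40832 - 27147) = 54362/(-67979) = 54362*(-1/67979) = -54362/67979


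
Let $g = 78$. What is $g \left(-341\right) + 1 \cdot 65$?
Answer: $-26533$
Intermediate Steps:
$g \left(-341\right) + 1 \cdot 65 = 78 \left(-341\right) + 1 \cdot 65 = -26598 + 65 = -26533$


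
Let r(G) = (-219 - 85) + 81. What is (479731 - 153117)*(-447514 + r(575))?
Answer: -146237172518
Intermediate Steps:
r(G) = -223 (r(G) = -304 + 81 = -223)
(479731 - 153117)*(-447514 + r(575)) = (479731 - 153117)*(-447514 - 223) = 326614*(-447737) = -146237172518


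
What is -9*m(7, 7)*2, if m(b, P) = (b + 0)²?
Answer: -882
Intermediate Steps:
m(b, P) = b²
-9*m(7, 7)*2 = -9*7²*2 = -9*49*2 = -441*2 = -882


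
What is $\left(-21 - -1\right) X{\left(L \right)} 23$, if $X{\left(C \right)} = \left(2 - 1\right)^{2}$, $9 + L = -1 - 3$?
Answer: $-460$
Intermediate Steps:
$L = -13$ ($L = -9 - 4 = -13$)
$X{\left(C \right)} = 1$ ($X{\left(C \right)} = 1^{2} = 1$)
$\left(-21 - -1\right) X{\left(L \right)} 23 = \left(-21 - -1\right) 1 \cdot 23 = \left(-21 + \left(-10 + 11\right)\right) 1 \cdot 23 = \left(-21 + 1\right) 1 \cdot 23 = \left(-20\right) 1 \cdot 23 = \left(-20\right) 23 = -460$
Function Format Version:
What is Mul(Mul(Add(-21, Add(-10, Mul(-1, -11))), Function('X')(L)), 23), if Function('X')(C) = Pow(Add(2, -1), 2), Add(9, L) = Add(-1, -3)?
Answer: -460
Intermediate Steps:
L = -13 (L = Add(-9, Add(-1, -3)) = Add(-9, -4) = -13)
Function('X')(C) = 1 (Function('X')(C) = Pow(1, 2) = 1)
Mul(Mul(Add(-21, Add(-10, Mul(-1, -11))), Function('X')(L)), 23) = Mul(Mul(Add(-21, Add(-10, Mul(-1, -11))), 1), 23) = Mul(Mul(Add(-21, Add(-10, 11)), 1), 23) = Mul(Mul(Add(-21, 1), 1), 23) = Mul(Mul(-20, 1), 23) = Mul(-20, 23) = -460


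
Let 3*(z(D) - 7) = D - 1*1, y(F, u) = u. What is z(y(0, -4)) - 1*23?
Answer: -53/3 ≈ -17.667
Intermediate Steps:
z(D) = 20/3 + D/3 (z(D) = 7 + (D - 1*1)/3 = 7 + (D - 1)/3 = 7 + (-1 + D)/3 = 7 + (-⅓ + D/3) = 20/3 + D/3)
z(y(0, -4)) - 1*23 = (20/3 + (⅓)*(-4)) - 1*23 = (20/3 - 4/3) - 23 = 16/3 - 23 = -53/3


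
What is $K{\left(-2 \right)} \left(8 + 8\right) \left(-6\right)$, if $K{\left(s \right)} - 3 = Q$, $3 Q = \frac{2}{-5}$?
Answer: $- \frac{1376}{5} \approx -275.2$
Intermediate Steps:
$Q = - \frac{2}{15}$ ($Q = \frac{2 \frac{1}{-5}}{3} = \frac{2 \left(- \frac{1}{5}\right)}{3} = \frac{1}{3} \left(- \frac{2}{5}\right) = - \frac{2}{15} \approx -0.13333$)
$K{\left(s \right)} = \frac{43}{15}$ ($K{\left(s \right)} = 3 - \frac{2}{15} = \frac{43}{15}$)
$K{\left(-2 \right)} \left(8 + 8\right) \left(-6\right) = \frac{43 \left(8 + 8\right) \left(-6\right)}{15} = \frac{43 \cdot 16 \left(-6\right)}{15} = \frac{43}{15} \left(-96\right) = - \frac{1376}{5}$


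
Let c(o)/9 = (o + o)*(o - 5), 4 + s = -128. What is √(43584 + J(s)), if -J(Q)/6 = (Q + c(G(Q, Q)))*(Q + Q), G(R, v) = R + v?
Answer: 8*√31635042 ≈ 44996.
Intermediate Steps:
s = -132 (s = -4 - 128 = -132)
c(o) = 18*o*(-5 + o) (c(o) = 9*((o + o)*(o - 5)) = 9*((2*o)*(-5 + o)) = 9*(2*o*(-5 + o)) = 18*o*(-5 + o))
J(Q) = -12*Q*(Q + 36*Q*(-5 + 2*Q)) (J(Q) = -6*(Q + 18*(Q + Q)*(-5 + (Q + Q)))*(Q + Q) = -6*(Q + 18*(2*Q)*(-5 + 2*Q))*2*Q = -6*(Q + 36*Q*(-5 + 2*Q))*2*Q = -12*Q*(Q + 36*Q*(-5 + 2*Q)))
√(43584 + J(s)) = √(43584 + (-132)²*(2148 - 864*(-132))) = √(43584 + 17424*(2148 + 114048)) = √(43584 + 17424*116196) = √(43584 + 2024599104) = √2024642688 = 8*√31635042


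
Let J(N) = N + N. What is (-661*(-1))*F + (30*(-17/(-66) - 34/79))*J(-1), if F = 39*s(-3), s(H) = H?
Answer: -67196843/869 ≈ -77327.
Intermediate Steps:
J(N) = 2*N
F = -117 (F = 39*(-3) = -117)
(-661*(-1))*F + (30*(-17/(-66) - 34/79))*J(-1) = -661*(-1)*(-117) + (30*(-17/(-66) - 34/79))*(2*(-1)) = 661*(-117) + (30*(-17*(-1/66) - 34*1/79))*(-2) = -77337 + (30*(17/66 - 34/79))*(-2) = -77337 + (30*(-901/5214))*(-2) = -77337 - 4505/869*(-2) = -77337 + 9010/869 = -67196843/869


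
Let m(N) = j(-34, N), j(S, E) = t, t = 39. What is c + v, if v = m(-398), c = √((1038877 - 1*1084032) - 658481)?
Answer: 39 + 2*I*√175909 ≈ 39.0 + 838.83*I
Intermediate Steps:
j(S, E) = 39
c = 2*I*√175909 (c = √((1038877 - 1084032) - 658481) = √(-45155 - 658481) = √(-703636) = 2*I*√175909 ≈ 838.83*I)
m(N) = 39
v = 39
c + v = 2*I*√175909 + 39 = 39 + 2*I*√175909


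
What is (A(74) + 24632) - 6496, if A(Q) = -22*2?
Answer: 18092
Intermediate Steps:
A(Q) = -44
(A(74) + 24632) - 6496 = (-44 + 24632) - 6496 = 24588 - 6496 = 18092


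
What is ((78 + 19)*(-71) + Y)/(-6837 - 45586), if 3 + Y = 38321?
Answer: -31431/52423 ≈ -0.59957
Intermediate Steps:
Y = 38318 (Y = -3 + 38321 = 38318)
((78 + 19)*(-71) + Y)/(-6837 - 45586) = ((78 + 19)*(-71) + 38318)/(-6837 - 45586) = (97*(-71) + 38318)/(-52423) = (-6887 + 38318)*(-1/52423) = 31431*(-1/52423) = -31431/52423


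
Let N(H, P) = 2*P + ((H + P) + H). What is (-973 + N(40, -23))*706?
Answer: -679172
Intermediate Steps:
N(H, P) = 2*H + 3*P (N(H, P) = 2*P + (P + 2*H) = 2*H + 3*P)
(-973 + N(40, -23))*706 = (-973 + (2*40 + 3*(-23)))*706 = (-973 + (80 - 69))*706 = (-973 + 11)*706 = -962*706 = -679172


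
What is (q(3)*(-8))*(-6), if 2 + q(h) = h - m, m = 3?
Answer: -96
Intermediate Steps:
q(h) = -5 + h (q(h) = -2 + (h - 1*3) = -2 + (h - 3) = -2 + (-3 + h) = -5 + h)
(q(3)*(-8))*(-6) = ((-5 + 3)*(-8))*(-6) = -2*(-8)*(-6) = 16*(-6) = -96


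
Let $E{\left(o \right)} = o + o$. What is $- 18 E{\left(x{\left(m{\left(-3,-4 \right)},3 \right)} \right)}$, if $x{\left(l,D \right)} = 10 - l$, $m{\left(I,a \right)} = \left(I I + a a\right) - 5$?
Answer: $360$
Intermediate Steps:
$m{\left(I,a \right)} = -5 + I^{2} + a^{2}$ ($m{\left(I,a \right)} = \left(I^{2} + a^{2}\right) - 5 = -5 + I^{2} + a^{2}$)
$E{\left(o \right)} = 2 o$
$- 18 E{\left(x{\left(m{\left(-3,-4 \right)},3 \right)} \right)} = - 18 \cdot 2 \left(10 - \left(-5 + \left(-3\right)^{2} + \left(-4\right)^{2}\right)\right) = - 18 \cdot 2 \left(10 - \left(-5 + 9 + 16\right)\right) = - 18 \cdot 2 \left(10 - 20\right) = - 18 \cdot 2 \left(-10\right) = \left(-18\right) \left(-20\right) = 360$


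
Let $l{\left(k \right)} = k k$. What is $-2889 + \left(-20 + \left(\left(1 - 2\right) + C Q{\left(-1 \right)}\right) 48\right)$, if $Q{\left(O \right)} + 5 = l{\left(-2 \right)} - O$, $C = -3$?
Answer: $-2957$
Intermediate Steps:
$l{\left(k \right)} = k^{2}$
$Q{\left(O \right)} = -1 - O$ ($Q{\left(O \right)} = -5 - \left(-4 + O\right) = -1 - O$)
$-2889 + \left(-20 + \left(\left(1 - 2\right) + C Q{\left(-1 \right)}\right) 48\right) = -2889 + \left(-20 + \left(\left(1 - 2\right) - 3 \left(-1 - -1\right)\right) 48\right) = -2889 + \left(-20 + \left(-1 - 3 \left(-1 + 1\right)\right) 48\right) = -2889 + \left(-20 + \left(-1 - 0\right) 48\right) = -2889 + \left(-20 + \left(-1 + 0\right) 48\right) = -2889 - 68 = -2957$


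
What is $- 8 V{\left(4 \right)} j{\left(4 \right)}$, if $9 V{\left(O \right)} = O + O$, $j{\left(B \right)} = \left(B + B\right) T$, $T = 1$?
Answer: $- \frac{512}{9} \approx -56.889$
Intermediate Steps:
$j{\left(B \right)} = 2 B$ ($j{\left(B \right)} = \left(B + B\right) 1 = 2 B 1 = 2 B$)
$V{\left(O \right)} = \frac{2 O}{9}$ ($V{\left(O \right)} = \frac{O + O}{9} = \frac{2 O}{9}$)
$- 8 V{\left(4 \right)} j{\left(4 \right)} = - 8 \cdot \frac{2}{9} \cdot 4 \cdot 2 \cdot 4 = \left(-8\right) \frac{8}{9} \cdot 8 = \left(- \frac{64}{9}\right) 8 = - \frac{512}{9}$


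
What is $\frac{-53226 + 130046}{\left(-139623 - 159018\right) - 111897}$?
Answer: $- \frac{38410}{205269} \approx -0.18712$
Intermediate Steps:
$\frac{-53226 + 130046}{\left(-139623 - 159018\right) - 111897} = \frac{76820}{\left(-139623 - 159018\right) - 111897} = \frac{76820}{-298641 - 111897} = \frac{76820}{-410538} = 76820 \left(- \frac{1}{410538}\right) = - \frac{38410}{205269}$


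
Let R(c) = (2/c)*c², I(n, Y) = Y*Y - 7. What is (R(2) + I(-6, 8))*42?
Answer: 2562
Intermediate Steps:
I(n, Y) = -7 + Y² (I(n, Y) = Y² - 7 = -7 + Y²)
R(c) = 2*c
(R(2) + I(-6, 8))*42 = (2*2 + (-7 + 8²))*42 = (4 + (-7 + 64))*42 = (4 + 57)*42 = 61*42 = 2562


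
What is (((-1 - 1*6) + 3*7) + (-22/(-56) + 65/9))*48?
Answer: 21788/21 ≈ 1037.5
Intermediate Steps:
(((-1 - 1*6) + 3*7) + (-22/(-56) + 65/9))*48 = (((-1 - 6) + 21) + (-22*(-1/56) + 65*(1/9)))*48 = ((-7 + 21) + (11/28 + 65/9))*48 = (14 + 1919/252)*48 = (5447/252)*48 = 21788/21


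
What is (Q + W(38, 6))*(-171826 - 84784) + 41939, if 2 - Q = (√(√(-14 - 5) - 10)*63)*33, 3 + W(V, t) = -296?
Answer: 76255109 + 533492190*√(-10 + I*√19) ≈ 4.3586e+8 + 1.725e+9*I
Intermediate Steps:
W(V, t) = -299 (W(V, t) = -3 - 296 = -299)
Q = 2 - 2079*√(-10 + I*√19) (Q = 2 - √(√(-14 - 5) - 10)*63*33 = 2 - √(√(-19) - 10)*63*33 = 2 - √(I*√19 - 10)*63*33 = 2 - √(-10 + I*√19)*63*33 = 2 - 63*√(-10 + I*√19)*33 = 2 - 2079*√(-10 + I*√19) ≈ -1399.4 - 6722.1*I)
(Q + W(38, 6))*(-171826 - 84784) + 41939 = ((2 - 2079*√(-10 + I*√19)) - 299)*(-171826 - 84784) + 41939 = (-297 - 2079*√(-10 + I*√19))*(-256610) + 41939 = (76213170 + 533492190*√(-10 + I*√19)) + 41939 = 76255109 + 533492190*√(-10 + I*√19)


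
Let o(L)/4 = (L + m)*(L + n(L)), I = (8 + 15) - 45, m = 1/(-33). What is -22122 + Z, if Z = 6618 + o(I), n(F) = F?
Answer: -34880/3 ≈ -11627.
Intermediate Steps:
m = -1/33 ≈ -0.030303
I = -22 (I = 23 - 45 = -22)
o(L) = 8*L*(-1/33 + L) (o(L) = 4*((L - 1/33)*(L + L)) = 4*((-1/33 + L)*(2*L)) = 4*(2*L*(-1/33 + L)) = 8*L*(-1/33 + L))
Z = 31486/3 (Z = 6618 + (8/33)*(-22)*(-1 + 33*(-22)) = 6618 + (8/33)*(-22)*(-1 - 726) = 6618 + (8/33)*(-22)*(-727) = 6618 + 11632/3 = 31486/3 ≈ 10495.)
-22122 + Z = -22122 + 31486/3 = -34880/3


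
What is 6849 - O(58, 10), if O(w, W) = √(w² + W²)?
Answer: 6849 - 2*√866 ≈ 6790.1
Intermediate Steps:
O(w, W) = √(W² + w²)
6849 - O(58, 10) = 6849 - √(10² + 58²) = 6849 - √(100 + 3364) = 6849 - √3464 = 6849 - 2*√866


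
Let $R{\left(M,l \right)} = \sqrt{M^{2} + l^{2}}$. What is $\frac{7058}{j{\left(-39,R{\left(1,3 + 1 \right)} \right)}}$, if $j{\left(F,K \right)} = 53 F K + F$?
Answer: $\frac{3529}{931164} - \frac{187037 \sqrt{17}}{931164} \approx -0.82439$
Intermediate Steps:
$j{\left(F,K \right)} = F + 53 F K$ ($j{\left(F,K \right)} = 53 F K + F = F + 53 F K$)
$\frac{7058}{j{\left(-39,R{\left(1,3 + 1 \right)} \right)}} = \frac{7058}{\left(-39\right) \left(1 + 53 \sqrt{1^{2} + \left(3 + 1\right)^{2}}\right)} = \frac{7058}{\left(-39\right) \left(1 + 53 \sqrt{1 + 4^{2}}\right)} = \frac{7058}{\left(-39\right) \left(1 + 53 \sqrt{1 + 16}\right)} = \frac{7058}{\left(-39\right) \left(1 + 53 \sqrt{17}\right)} = \frac{7058}{-39 - 2067 \sqrt{17}}$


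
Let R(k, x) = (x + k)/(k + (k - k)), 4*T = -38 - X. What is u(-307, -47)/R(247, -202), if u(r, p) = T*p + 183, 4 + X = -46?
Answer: 3458/15 ≈ 230.53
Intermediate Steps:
X = -50 (X = -4 - 46 = -50)
T = 3 (T = (-38 - 1*(-50))/4 = (-38 + 50)/4 = (¼)*12 = 3)
R(k, x) = (k + x)/k (R(k, x) = (k + x)/(k + 0) = (k + x)/k)
u(r, p) = 183 + 3*p (u(r, p) = 3*p + 183 = 183 + 3*p)
u(-307, -47)/R(247, -202) = (183 + 3*(-47))/(((247 - 202)/247)) = (183 - 141)/(((1/247)*45)) = 42/(45/247) = 42*(247/45) = 3458/15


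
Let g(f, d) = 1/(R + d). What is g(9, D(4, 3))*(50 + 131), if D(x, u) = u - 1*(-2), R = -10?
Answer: -181/5 ≈ -36.200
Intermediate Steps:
D(x, u) = 2 + u (D(x, u) = u + 2 = 2 + u)
g(f, d) = 1/(-10 + d)
g(9, D(4, 3))*(50 + 131) = (50 + 131)/(-10 + (2 + 3)) = 181/(-10 + 5) = 181/(-5) = -⅕*181 = -181/5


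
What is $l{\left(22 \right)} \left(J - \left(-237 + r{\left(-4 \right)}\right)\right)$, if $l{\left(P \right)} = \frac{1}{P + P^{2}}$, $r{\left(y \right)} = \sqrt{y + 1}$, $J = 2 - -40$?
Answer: $\frac{279}{506} - \frac{i \sqrt{3}}{506} \approx 0.55138 - 0.003423 i$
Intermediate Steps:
$J = 42$ ($J = 2 + 40 = 42$)
$r{\left(y \right)} = \sqrt{1 + y}$
$l{\left(22 \right)} \left(J - \left(-237 + r{\left(-4 \right)}\right)\right) = \frac{1}{22 \left(1 + 22\right)} \left(42 + \left(218 + \left(19 - \sqrt{1 - 4}\right)\right)\right) = \frac{1}{22 \cdot 23} \left(42 + \left(218 + \left(19 - \sqrt{-3}\right)\right)\right) = \frac{1}{22} \cdot \frac{1}{23} \left(42 + \left(218 + \left(19 - i \sqrt{3}\right)\right)\right) = \frac{42 + \left(218 + \left(19 - i \sqrt{3}\right)\right)}{506} = \frac{42 + \left(237 - i \sqrt{3}\right)}{506} = \frac{279 - i \sqrt{3}}{506} = \frac{279}{506} - \frac{i \sqrt{3}}{506}$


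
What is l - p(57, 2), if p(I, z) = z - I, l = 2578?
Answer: 2633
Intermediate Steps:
l - p(57, 2) = 2578 - (2 - 1*57) = 2578 - (2 - 57) = 2578 - 1*(-55) = 2578 + 55 = 2633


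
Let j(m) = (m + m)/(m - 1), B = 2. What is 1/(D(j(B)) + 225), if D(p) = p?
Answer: 1/229 ≈ 0.0043668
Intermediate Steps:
j(m) = 2*m/(-1 + m) (j(m) = (2*m)/(-1 + m) = 2*m/(-1 + m))
1/(D(j(B)) + 225) = 1/(2*2/(-1 + 2) + 225) = 1/(2*2/1 + 225) = 1/(2*2*1 + 225) = 1/(4 + 225) = 1/229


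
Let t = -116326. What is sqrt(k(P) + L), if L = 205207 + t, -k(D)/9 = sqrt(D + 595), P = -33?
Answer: sqrt(88881 - 9*sqrt(562)) ≈ 297.77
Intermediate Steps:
k(D) = -9*sqrt(595 + D) (k(D) = -9*sqrt(D + 595) = -9*sqrt(595 + D))
L = 88881 (L = 205207 - 116326 = 88881)
sqrt(k(P) + L) = sqrt(-9*sqrt(595 - 33) + 88881) = sqrt(-9*sqrt(562) + 88881) = sqrt(88881 - 9*sqrt(562))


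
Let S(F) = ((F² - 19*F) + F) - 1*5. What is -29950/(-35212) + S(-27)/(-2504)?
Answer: 4048535/11021356 ≈ 0.36734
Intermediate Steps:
S(F) = -5 + F² - 18*F (S(F) = (F² - 18*F) - 5 = -5 + F² - 18*F)
-29950/(-35212) + S(-27)/(-2504) = -29950/(-35212) + (-5 + (-27)² - 18*(-27))/(-2504) = -29950*(-1/35212) + (-5 + 729 + 486)*(-1/2504) = 14975/17606 + 1210*(-1/2504) = 14975/17606 - 605/1252 = 4048535/11021356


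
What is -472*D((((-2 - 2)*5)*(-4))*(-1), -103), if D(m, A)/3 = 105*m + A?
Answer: 12040248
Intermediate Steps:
D(m, A) = 3*A + 315*m (D(m, A) = 3*(105*m + A) = 3*(A + 105*m) = 3*A + 315*m)
-472*D((((-2 - 2)*5)*(-4))*(-1), -103) = -472*(3*(-103) + 315*((((-2 - 2)*5)*(-4))*(-1))) = -472*(-309 + 315*((-4*5*(-4))*(-1))) = -472*(-309 + 315*(-20*(-4)*(-1))) = -472*(-309 + 315*(80*(-1))) = -472*(-309 + 315*(-80)) = -472*(-309 - 25200) = -472*(-25509) = 12040248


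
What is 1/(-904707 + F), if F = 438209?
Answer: -1/466498 ≈ -2.1436e-6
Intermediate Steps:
1/(-904707 + F) = 1/(-904707 + 438209) = 1/(-466498) = -1/466498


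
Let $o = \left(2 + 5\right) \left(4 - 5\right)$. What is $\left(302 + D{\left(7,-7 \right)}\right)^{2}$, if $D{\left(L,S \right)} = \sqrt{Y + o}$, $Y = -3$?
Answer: $\left(302 + i \sqrt{10}\right)^{2} \approx 91194.0 + 1910.0 i$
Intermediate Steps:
$o = -7$ ($o = 7 \left(-1\right) = -7$)
$D{\left(L,S \right)} = i \sqrt{10}$ ($D{\left(L,S \right)} = \sqrt{-3 - 7} = \sqrt{-10} = i \sqrt{10}$)
$\left(302 + D{\left(7,-7 \right)}\right)^{2} = \left(302 + i \sqrt{10}\right)^{2}$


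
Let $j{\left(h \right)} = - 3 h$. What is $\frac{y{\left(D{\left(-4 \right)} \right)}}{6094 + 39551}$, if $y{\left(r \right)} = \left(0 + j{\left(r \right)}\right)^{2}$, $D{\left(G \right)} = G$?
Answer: $\frac{48}{15215} \approx 0.0031548$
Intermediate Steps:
$y{\left(r \right)} = 9 r^{2}$ ($y{\left(r \right)} = \left(0 - 3 r\right)^{2} = \left(- 3 r\right)^{2} = 9 r^{2}$)
$\frac{y{\left(D{\left(-4 \right)} \right)}}{6094 + 39551} = \frac{9 \left(-4\right)^{2}}{6094 + 39551} = \frac{9 \cdot 16}{45645} = 144 \cdot \frac{1}{45645} = \frac{48}{15215}$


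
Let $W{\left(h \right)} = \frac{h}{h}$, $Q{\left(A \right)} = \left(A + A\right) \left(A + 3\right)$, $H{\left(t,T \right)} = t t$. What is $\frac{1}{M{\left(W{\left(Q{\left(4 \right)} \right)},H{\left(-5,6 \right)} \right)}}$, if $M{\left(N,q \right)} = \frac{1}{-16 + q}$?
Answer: $9$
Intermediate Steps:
$H{\left(t,T \right)} = t^{2}$
$Q{\left(A \right)} = 2 A \left(3 + A\right)$
$W{\left(h \right)} = 1$
$\frac{1}{M{\left(W{\left(Q{\left(4 \right)} \right)},H{\left(-5,6 \right)} \right)}} = \frac{1}{\frac{1}{-16 + \left(-5\right)^{2}}} = \frac{1}{\frac{1}{-16 + 25}} = \frac{1}{\frac{1}{9}} = 9$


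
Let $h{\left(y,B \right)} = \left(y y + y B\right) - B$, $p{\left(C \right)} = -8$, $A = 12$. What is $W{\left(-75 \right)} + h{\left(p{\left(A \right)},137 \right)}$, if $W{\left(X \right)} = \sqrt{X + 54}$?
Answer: $-1169 + i \sqrt{21} \approx -1169.0 + 4.5826 i$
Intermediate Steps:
$W{\left(X \right)} = \sqrt{54 + X}$
$h{\left(y,B \right)} = y^{2} - B + B y$ ($h{\left(y,B \right)} = \left(y^{2} + B y\right) - B = y^{2} - B + B y$)
$W{\left(-75 \right)} + h{\left(p{\left(A \right)},137 \right)} = \sqrt{54 - 75} + \left(\left(-8\right)^{2} - 137 + 137 \left(-8\right)\right) = \sqrt{-21} - 1169 = i \sqrt{21} - 1169 = -1169 + i \sqrt{21}$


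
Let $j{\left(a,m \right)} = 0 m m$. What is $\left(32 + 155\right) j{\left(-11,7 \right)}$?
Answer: $0$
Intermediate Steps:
$j{\left(a,m \right)} = 0$ ($j{\left(a,m \right)} = 0 m = 0$)
$\left(32 + 155\right) j{\left(-11,7 \right)} = \left(32 + 155\right) 0 = 187 \cdot 0 = 0$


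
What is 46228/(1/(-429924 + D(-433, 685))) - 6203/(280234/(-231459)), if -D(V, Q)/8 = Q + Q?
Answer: -5711499716238991/280234 ≈ -2.0381e+10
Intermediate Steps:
D(V, Q) = -16*Q (D(V, Q) = -8*(Q + Q) = -16*Q)
46228/(1/(-429924 + D(-433, 685))) - 6203/(280234/(-231459)) = 46228/(1/(-429924 - 16*685)) - 6203/(280234/(-231459)) = 46228/(1/(-429924 - 10960)) - 6203/(280234*(-1/231459)) = 46228/(1/(-440884)) - 6203/(-280234/231459) = 46228/(-1/440884) - 6203*(-231459/280234) = 46228*(-440884) + 1435740177/280234 = -20381185552 + 1435740177/280234 = -5711499716238991/280234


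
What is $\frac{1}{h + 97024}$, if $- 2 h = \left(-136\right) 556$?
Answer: $\frac{1}{134832} \approx 7.4166 \cdot 10^{-6}$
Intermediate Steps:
$h = 37808$ ($h = - \frac{\left(-136\right) 556}{2} = \left(- \frac{1}{2}\right) \left(-75616\right) = 37808$)
$\frac{1}{h + 97024} = \frac{1}{37808 + 97024} = \frac{1}{134832}$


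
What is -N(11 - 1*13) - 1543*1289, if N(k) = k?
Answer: -1988925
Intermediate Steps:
-N(11 - 1*13) - 1543*1289 = -(11 - 1*13) - 1543*1289 = -(11 - 13) - 1988927 = -1*(-2) - 1988927 = 2 - 1988927 = -1988925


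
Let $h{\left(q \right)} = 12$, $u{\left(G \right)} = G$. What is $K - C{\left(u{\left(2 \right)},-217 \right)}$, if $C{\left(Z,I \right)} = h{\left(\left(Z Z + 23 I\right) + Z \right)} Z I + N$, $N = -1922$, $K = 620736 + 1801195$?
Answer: $2429061$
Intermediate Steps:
$K = 2421931$
$C{\left(Z,I \right)} = -1922 + 12 I Z$ ($C{\left(Z,I \right)} = 12 Z I - 1922 = 12 I Z - 1922 = -1922 + 12 I Z$)
$K - C{\left(u{\left(2 \right)},-217 \right)} = 2421931 - \left(-1922 + 12 \left(-217\right) 2\right) = 2421931 - \left(-1922 - 5208\right) = 2421931 - -7130 = 2421931 + 7130 = 2429061$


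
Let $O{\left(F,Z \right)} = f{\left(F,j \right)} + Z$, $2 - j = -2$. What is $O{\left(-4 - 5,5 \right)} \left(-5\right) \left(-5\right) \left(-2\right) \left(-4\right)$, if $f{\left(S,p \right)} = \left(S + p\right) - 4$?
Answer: $-800$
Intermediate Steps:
$j = 4$ ($j = 2 - -2 = 2 + 2 = 4$)
$f{\left(S,p \right)} = -4 + S + p$
$O{\left(F,Z \right)} = F + Z$ ($O{\left(F,Z \right)} = \left(-4 + F + 4\right) + Z = F + Z$)
$O{\left(-4 - 5,5 \right)} \left(-5\right) \left(-5\right) \left(-2\right) \left(-4\right) = \left(\left(-4 - 5\right) + 5\right) \left(-5\right) \left(-5\right) \left(-2\right) \left(-4\right) = \left(\left(-4 - 5\right) + 5\right) \left(-5\right) 10 \left(-4\right) = \left(-9 + 5\right) \left(-5\right) \left(-40\right) = \left(-4\right) \left(-5\right) \left(-40\right) = 20 \left(-40\right) = -800$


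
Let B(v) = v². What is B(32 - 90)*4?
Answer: 13456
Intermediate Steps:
B(32 - 90)*4 = (32 - 90)²*4 = (-58)²*4 = 3364*4 = 13456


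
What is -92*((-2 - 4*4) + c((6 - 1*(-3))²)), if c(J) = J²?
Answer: -601956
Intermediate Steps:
-92*((-2 - 4*4) + c((6 - 1*(-3))²)) = -92*((-2 - 4*4) + ((6 - 1*(-3))²)²) = -92*((-2 - 16) + ((6 + 3)²)²) = -92*(-18 + (9²)²) = -92*(-18 + 81²) = -92*(-18 + 6561) = -92*6543 = -601956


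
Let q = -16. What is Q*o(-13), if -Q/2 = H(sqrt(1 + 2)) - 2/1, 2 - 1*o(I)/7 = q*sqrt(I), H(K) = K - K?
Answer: 56 + 448*I*sqrt(13) ≈ 56.0 + 1615.3*I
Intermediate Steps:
H(K) = 0
o(I) = 14 + 112*sqrt(I) (o(I) = 14 - (-112)*sqrt(I) = 14 + 112*sqrt(I))
Q = 4 (Q = -2*(0 - 2/1) = -2*(0 - 2) = -2*(-2) = 4)
Q*o(-13) = 4*(14 + 112*sqrt(-13)) = 4*(14 + 112*(I*sqrt(13))) = 4*(14 + 112*I*sqrt(13)) = 56 + 448*I*sqrt(13)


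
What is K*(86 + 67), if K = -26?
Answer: -3978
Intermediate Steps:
K*(86 + 67) = -26*(86 + 67) = -26*153 = -3978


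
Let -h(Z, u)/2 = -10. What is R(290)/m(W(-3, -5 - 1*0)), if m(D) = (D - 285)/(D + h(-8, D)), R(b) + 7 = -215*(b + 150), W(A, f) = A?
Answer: 1608319/288 ≈ 5584.4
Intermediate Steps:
h(Z, u) = 20 (h(Z, u) = -2*(-10) = 20)
R(b) = -32257 - 215*b (R(b) = -7 - 215*(b + 150) = -7 - 215*(150 + b) = -7 + (-32250 - 215*b) = -32257 - 215*b)
m(D) = (-285 + D)/(20 + D) (m(D) = (D - 285)/(D + 20) = (-285 + D)/(20 + D))
R(290)/m(W(-3, -5 - 1*0)) = (-32257 - 215*290)/(((-285 - 3)/(20 - 3))) = (-32257 - 62350)/((-288/17)) = -94607/((1/17)*(-288)) = -94607/(-288/17) = -94607*(-17/288) = 1608319/288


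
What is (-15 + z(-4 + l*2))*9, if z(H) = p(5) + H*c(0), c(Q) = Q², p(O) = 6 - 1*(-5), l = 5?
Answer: -36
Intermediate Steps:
p(O) = 11 (p(O) = 6 + 5 = 11)
z(H) = 11 (z(H) = 11 + H*0² = 11 + H*0 = 11 + 0 = 11)
(-15 + z(-4 + l*2))*9 = (-15 + 11)*9 = -4*9 = -36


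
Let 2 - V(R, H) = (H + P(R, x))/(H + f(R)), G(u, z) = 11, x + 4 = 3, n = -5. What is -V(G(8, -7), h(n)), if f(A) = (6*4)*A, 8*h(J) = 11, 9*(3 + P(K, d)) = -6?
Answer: -1163/579 ≈ -2.0086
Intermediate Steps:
x = -1 (x = -4 + 3 = -1)
P(K, d) = -11/3 (P(K, d) = -3 + (⅑)*(-6) = -3 - ⅔ = -11/3)
h(J) = 11/8 (h(J) = (⅛)*11 = 11/8)
f(A) = 24*A
V(R, H) = 2 - (-11/3 + H)/(H + 24*R) (V(R, H) = 2 - (H - 11/3)/(H + 24*R) = 2 - (-11/3 + H)/(H + 24*R))
-V(G(8, -7), h(n)) = -(11/3 + 11/8 + 48*11)/(11/8 + 24*11) = -(11/3 + 11/8 + 528)/(11/8 + 264) = -12793/(2123/8*24) = -8*12793/(2123*24) = -1*1163/579 = -1163/579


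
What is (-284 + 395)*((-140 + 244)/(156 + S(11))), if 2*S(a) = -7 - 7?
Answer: 11544/149 ≈ 77.477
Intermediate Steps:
S(a) = -7 (S(a) = (-7 - 7)/2 = (½)*(-14) = -7)
(-284 + 395)*((-140 + 244)/(156 + S(11))) = (-284 + 395)*((-140 + 244)/(156 - 7)) = 111*(104/149) = 11544/149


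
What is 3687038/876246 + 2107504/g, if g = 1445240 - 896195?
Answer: 13166808601/1636389405 ≈ 8.0462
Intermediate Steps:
g = 549045
3687038/876246 + 2107504/g = 3687038/876246 + 2107504/549045 = 3687038*(1/876246) + 2107504*(1/549045) = 1843519/438123 + 301072/78435 = 13166808601/1636389405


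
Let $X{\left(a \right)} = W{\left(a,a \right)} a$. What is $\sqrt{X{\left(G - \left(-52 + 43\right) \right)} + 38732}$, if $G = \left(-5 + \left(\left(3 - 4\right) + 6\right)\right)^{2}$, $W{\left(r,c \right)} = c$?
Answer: $\sqrt{38813} \approx 197.01$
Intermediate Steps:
$G = 0$ ($G = \left(-5 + \left(-1 + 6\right)\right)^{2} = \left(-5 + 5\right)^{2} = 0^{2} = 0$)
$X{\left(a \right)} = a^{2}$ ($X{\left(a \right)} = a a = a^{2}$)
$\sqrt{X{\left(G - \left(-52 + 43\right) \right)} + 38732} = \sqrt{\left(0 - \left(-52 + 43\right)\right)^{2} + 38732} = \sqrt{\left(0 - -9\right)^{2} + 38732} = \sqrt{\left(0 + 9\right)^{2} + 38732} = \sqrt{9^{2} + 38732} = \sqrt{81 + 38732} = \sqrt{38813}$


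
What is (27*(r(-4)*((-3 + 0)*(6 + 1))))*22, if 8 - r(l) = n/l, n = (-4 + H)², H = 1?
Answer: -255717/2 ≈ -1.2786e+5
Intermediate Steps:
n = 9 (n = (-4 + 1)² = (-3)² = 9)
r(l) = 8 - 9/l
(27*(r(-4)*((-3 + 0)*(6 + 1))))*22 = (27*((8 - 9/(-4))*((-3 + 0)*(6 + 1))))*22 = (27*((8 - 9*(-¼))*(-3*7)))*22 = (27*((8 + 9/4)*(-21)))*22 = (27*((41/4)*(-21)))*22 = (27*(-861/4))*22 = -23247/4*22 = -255717/2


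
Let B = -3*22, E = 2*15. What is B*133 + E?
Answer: -8748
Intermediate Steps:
E = 30
B = -66
B*133 + E = -66*133 + 30 = -8778 + 30 = -8748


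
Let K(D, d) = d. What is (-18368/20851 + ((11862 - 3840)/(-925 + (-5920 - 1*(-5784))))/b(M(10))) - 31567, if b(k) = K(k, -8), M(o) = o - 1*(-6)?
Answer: -2793410046579/88491644 ≈ -31567.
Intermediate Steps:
M(o) = 6 + o (M(o) = o + 6 = 6 + o)
b(k) = -8
(-18368/20851 + ((11862 - 3840)/(-925 + (-5920 - 1*(-5784))))/b(M(10))) - 31567 = (-18368/20851 + ((11862 - 3840)/(-925 + (-5920 - 1*(-5784))))/(-8)) - 31567 = (-18368*1/20851 + (8022/(-925 + (-5920 + 5784)))*(-⅛)) - 31567 = (-18368/20851 + (8022/(-925 - 136))*(-⅛)) - 31567 = (-18368/20851 + (8022/(-1061))*(-⅛)) - 31567 = (-18368/20851 + (8022*(-1/1061))*(-⅛)) - 31567 = (-18368/20851 - 8022/1061*(-⅛)) - 31567 = (-18368/20851 + 4011/4244) - 31567 = 5679569/88491644 - 31567 = -2793410046579/88491644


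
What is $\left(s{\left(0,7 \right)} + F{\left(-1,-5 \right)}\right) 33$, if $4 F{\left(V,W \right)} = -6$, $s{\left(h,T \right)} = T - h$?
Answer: $\frac{363}{2} \approx 181.5$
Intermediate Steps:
$F{\left(V,W \right)} = - \frac{3}{2}$ ($F{\left(V,W \right)} = \frac{1}{4} \left(-6\right) = - \frac{3}{2}$)
$\left(s{\left(0,7 \right)} + F{\left(-1,-5 \right)}\right) 33 = \left(\left(7 - 0\right) - \frac{3}{2}\right) 33 = \left(\left(7 + 0\right) - \frac{3}{2}\right) 33 = \left(7 - \frac{3}{2}\right) 33 = \frac{11}{2} \cdot 33 = \frac{363}{2}$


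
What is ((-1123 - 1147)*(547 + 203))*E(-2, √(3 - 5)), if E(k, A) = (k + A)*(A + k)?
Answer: -3405000 + 6810000*I*√2 ≈ -3.405e+6 + 9.6308e+6*I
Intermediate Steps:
E(k, A) = (A + k)² (E(k, A) = (A + k)*(A + k) = (A + k)²)
((-1123 - 1147)*(547 + 203))*E(-2, √(3 - 5)) = ((-1123 - 1147)*(547 + 203))*(√(3 - 5) - 2)² = (-2270*750)*(√(-2) - 2)² = -1702500*(I*√2 - 2)² = -1702500*(-2 + I*√2)²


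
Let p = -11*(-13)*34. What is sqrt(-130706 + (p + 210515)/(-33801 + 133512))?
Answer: I*sqrt(16043143635059)/11079 ≈ 361.53*I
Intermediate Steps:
p = 4862 (p = 143*34 = 4862)
sqrt(-130706 + (p + 210515)/(-33801 + 133512)) = sqrt(-130706 + (4862 + 210515)/(-33801 + 133512)) = sqrt(-130706 + 215377/99711) = sqrt(-13032610589/99711) = I*sqrt(16043143635059)/11079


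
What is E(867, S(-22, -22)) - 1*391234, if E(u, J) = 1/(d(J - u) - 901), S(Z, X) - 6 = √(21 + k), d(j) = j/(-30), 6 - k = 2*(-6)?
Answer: -3434916768631/8779699 + 5*√39/114136087 ≈ -3.9123e+5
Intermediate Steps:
k = 18 (k = 6 - 2*(-6) = 6 - 1*(-12) = 6 + 12 = 18)
d(j) = -j/30 (d(j) = j*(-1/30) = -j/30)
S(Z, X) = 6 + √39 (S(Z, X) = 6 + √(21 + 18) = 6 + √39)
E(u, J) = 1/(-901 - J/30 + u/30) (E(u, J) = 1/(-(J - u)/30 - 901) = 1/((-J/30 + u/30) - 901) = 1/(-901 - J/30 + u/30))
E(867, S(-22, -22)) - 1*391234 = 30/(-27030 + 867 - (6 + √39)) - 1*391234 = 30/(-27030 + 867 + (-6 - √39)) - 391234 = 30/(-26169 - √39) - 391234 = -391234 + 30/(-26169 - √39)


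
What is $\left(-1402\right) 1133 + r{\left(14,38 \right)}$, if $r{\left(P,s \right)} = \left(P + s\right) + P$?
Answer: $-1588400$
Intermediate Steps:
$r{\left(P,s \right)} = s + 2 P$
$\left(-1402\right) 1133 + r{\left(14,38 \right)} = \left(-1402\right) 1133 + \left(38 + 2 \cdot 14\right) = -1588466 + \left(38 + 28\right) = -1588466 + 66 = -1588400$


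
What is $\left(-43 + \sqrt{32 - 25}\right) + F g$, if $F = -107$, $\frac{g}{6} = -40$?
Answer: $25637 + \sqrt{7} \approx 25640.0$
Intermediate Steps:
$g = -240$ ($g = 6 \left(-40\right) = -240$)
$\left(-43 + \sqrt{32 - 25}\right) + F g = \left(-43 + \sqrt{32 - 25}\right) - -25680 = \left(-43 + \sqrt{7}\right) + 25680 = 25637 + \sqrt{7}$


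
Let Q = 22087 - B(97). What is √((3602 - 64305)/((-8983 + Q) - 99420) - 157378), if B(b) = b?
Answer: 3*I*√130574309987527/86413 ≈ 396.71*I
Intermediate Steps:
Q = 21990 (Q = 22087 - 1*97 = 22087 - 97 = 21990)
√((3602 - 64305)/((-8983 + Q) - 99420) - 157378) = √((3602 - 64305)/((-8983 + 21990) - 99420) - 157378) = √(-60703/(13007 - 99420) - 157378) = √(-60703/(-86413) - 157378) = √(-60703*(-1/86413) - 157378) = √(60703/86413 - 157378) = √(-13599444411/86413) = 3*I*√130574309987527/86413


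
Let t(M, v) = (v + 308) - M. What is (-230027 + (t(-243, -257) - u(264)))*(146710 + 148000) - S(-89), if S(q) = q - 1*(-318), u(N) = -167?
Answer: -67655396089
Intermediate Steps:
t(M, v) = 308 + v - M (t(M, v) = (308 + v) - M = 308 + v - M)
S(q) = 318 + q (S(q) = q + 318 = 318 + q)
(-230027 + (t(-243, -257) - u(264)))*(146710 + 148000) - S(-89) = (-230027 + ((308 - 257 - 1*(-243)) - 1*(-167)))*(146710 + 148000) - (318 - 89) = (-230027 + ((308 - 257 + 243) + 167))*294710 - 1*229 = (-230027 + (294 + 167))*294710 - 229 = (-230027 + 461)*294710 - 229 = -229566*294710 - 229 = -67655395860 - 229 = -67655396089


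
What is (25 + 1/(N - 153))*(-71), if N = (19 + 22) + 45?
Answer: -118854/67 ≈ -1773.9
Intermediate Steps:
N = 86 (N = 41 + 45 = 86)
(25 + 1/(N - 153))*(-71) = (25 + 1/(86 - 153))*(-71) = (25 + 1/(-67))*(-71) = (25 - 1/67)*(-71) = (1674/67)*(-71) = -118854/67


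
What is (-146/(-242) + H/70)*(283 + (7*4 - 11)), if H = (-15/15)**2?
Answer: 156930/847 ≈ 185.28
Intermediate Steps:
H = 1 (H = (-15*1/15)**2 = (-1)**2 = 1)
(-146/(-242) + H/70)*(283 + (7*4 - 11)) = (-146/(-242) + 1/70)*(283 + (7*4 - 11)) = (-146*(-1/242) + 1*(1/70))*(283 + (28 - 11)) = (73/121 + 1/70)*(283 + 17) = (5231/8470)*300 = 156930/847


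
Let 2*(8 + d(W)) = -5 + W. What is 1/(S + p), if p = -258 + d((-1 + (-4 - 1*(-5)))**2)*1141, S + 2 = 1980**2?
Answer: 2/7816319 ≈ 2.5587e-7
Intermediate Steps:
d(W) = -21/2 + W/2 (d(W) = -8 + (-5 + W)/2 = -8 + (-5/2 + W/2) = -21/2 + W/2)
S = 3920398 (S = -2 + 1980**2 = -2 + 3920400 = 3920398)
p = -24477/2 (p = -258 + (-21/2 + (-1 + (-4 - 1*(-5)))**2/2)*1141 = -258 + (-21/2 + (-1 + (-4 + 5))**2/2)*1141 = -258 + (-21/2 + (-1 + 1)**2/2)*1141 = -258 + (-21/2 + (1/2)*0**2)*1141 = -258 + (-21/2 + (1/2)*0)*1141 = -258 + (-21/2 + 0)*1141 = -258 - 21/2*1141 = -258 - 23961/2 = -24477/2 ≈ -12239.)
1/(S + p) = 1/(3920398 - 24477/2) = 1/(7816319/2) = 2/7816319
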